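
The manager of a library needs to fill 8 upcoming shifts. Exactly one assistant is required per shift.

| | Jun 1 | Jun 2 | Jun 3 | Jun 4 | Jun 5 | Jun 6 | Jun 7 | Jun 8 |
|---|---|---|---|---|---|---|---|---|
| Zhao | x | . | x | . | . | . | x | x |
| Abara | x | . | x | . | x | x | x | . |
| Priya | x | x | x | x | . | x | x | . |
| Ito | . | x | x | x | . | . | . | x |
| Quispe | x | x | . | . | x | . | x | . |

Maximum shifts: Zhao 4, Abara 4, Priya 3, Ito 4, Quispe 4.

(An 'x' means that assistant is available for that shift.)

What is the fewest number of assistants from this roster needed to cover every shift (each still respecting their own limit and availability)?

2

8 slots to fill and no one can take more than 4, so at least ⌈8/4⌉ = 2 assistants are needed.
Abara and Ito alone can cover everything: Jun 1→Abara, Jun 2→Ito, Jun 3→Ito, Jun 4→Ito, Jun 5→Abara, Jun 6→Abara, Jun 7→Abara, Jun 8→Ito.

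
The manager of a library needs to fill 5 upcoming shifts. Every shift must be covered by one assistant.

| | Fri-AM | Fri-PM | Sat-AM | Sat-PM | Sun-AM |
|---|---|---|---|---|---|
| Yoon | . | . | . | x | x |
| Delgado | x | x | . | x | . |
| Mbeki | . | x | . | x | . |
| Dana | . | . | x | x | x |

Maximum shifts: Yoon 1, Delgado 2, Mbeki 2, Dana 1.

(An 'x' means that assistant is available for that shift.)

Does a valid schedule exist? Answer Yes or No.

Fri-AM can only be covered by Delgado, so that assignment is forced.
Sat-AM can only be covered by Dana, so that assignment is forced.
One valid schedule: Fri-AM→Delgado, Fri-PM→Delgado, Sat-AM→Dana, Sat-PM→Mbeki, Sun-AM→Yoon.
Loads: Yoon 1/1, Delgado 2/2, Mbeki 1/2, Dana 1/1 — all within limits.

Yes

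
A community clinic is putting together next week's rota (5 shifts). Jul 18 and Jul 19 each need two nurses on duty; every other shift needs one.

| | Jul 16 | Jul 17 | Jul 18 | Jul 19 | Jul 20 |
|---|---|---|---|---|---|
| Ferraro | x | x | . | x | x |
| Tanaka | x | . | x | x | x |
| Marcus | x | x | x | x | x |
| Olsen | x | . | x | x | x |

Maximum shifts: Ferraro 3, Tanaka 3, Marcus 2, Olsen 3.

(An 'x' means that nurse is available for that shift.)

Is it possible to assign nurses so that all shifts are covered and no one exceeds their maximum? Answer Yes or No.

One valid schedule: Jul 16→Ferraro, Jul 17→Ferraro, Jul 18→Tanaka+Marcus, Jul 19→Tanaka+Marcus, Jul 20→Ferraro.
Loads: Ferraro 3/3, Tanaka 2/3, Marcus 2/2, Olsen 0/3 — all within limits.

Yes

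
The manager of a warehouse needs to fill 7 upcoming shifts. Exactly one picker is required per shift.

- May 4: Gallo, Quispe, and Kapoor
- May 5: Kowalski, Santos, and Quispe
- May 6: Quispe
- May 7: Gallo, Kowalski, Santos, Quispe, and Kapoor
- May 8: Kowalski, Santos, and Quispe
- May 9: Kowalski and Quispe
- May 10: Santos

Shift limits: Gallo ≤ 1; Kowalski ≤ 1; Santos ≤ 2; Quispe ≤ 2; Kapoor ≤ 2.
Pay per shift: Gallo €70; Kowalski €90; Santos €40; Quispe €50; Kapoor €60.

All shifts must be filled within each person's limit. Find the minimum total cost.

€390

May 6 can only be covered by Quispe, so that assignment is forced.
May 10 can only be covered by Santos, so that assignment is forced.
Picking the cheapest available picker for each shift independently would cost €310, but that ignores the shift limits.
An optimal schedule: May 4→Kapoor, May 5→Santos, May 6→Quispe, May 7→Kapoor, May 8→Kowalski, May 9→Quispe, May 10→Santos.
Total: 60 + 40 + 50 + 60 + 90 + 50 + 40 = €390.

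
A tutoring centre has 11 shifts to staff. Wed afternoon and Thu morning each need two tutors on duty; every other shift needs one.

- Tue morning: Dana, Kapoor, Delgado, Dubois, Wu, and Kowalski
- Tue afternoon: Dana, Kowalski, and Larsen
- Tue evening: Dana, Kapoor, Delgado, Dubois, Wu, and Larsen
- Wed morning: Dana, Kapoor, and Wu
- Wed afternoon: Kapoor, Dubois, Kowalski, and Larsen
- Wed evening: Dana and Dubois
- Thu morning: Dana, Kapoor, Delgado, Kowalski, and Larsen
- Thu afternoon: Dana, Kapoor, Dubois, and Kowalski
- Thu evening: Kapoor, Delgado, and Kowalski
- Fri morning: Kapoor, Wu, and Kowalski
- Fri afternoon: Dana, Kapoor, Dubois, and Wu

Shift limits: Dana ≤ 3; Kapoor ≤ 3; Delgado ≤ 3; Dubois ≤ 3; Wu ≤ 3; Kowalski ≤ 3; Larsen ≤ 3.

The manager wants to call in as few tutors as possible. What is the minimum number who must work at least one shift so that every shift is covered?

5

13 slots to fill and no one can take more than 3, so at least ⌈13/3⌉ = 5 tutors are needed.
Dana, Kapoor, Delgado, Dubois, and Wu alone can cover everything: Tue morning→Delgado, Tue afternoon→Dana, Tue evening→Delgado, Wed morning→Wu, Wed afternoon→Kapoor+Dubois, Wed evening→Dana, Thu morning→Dana+Delgado, Thu afternoon→Dubois, Thu evening→Kapoor, Fri morning→Kapoor, Fri afternoon→Dubois.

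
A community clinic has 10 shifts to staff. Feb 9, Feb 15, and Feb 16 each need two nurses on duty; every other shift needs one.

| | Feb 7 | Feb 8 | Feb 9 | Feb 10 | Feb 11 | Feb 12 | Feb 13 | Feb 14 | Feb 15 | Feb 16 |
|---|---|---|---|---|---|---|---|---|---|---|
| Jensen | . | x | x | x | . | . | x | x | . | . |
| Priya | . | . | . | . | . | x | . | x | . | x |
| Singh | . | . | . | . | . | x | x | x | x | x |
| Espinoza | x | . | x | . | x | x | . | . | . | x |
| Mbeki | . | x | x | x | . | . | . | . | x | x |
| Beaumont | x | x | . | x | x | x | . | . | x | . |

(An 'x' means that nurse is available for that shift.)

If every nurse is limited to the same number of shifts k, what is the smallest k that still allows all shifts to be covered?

With 6 nurses and 13 worker-slots to fill, someone must work at least ⌈13/6⌉ = 3 shifts, so k ≥ 3.
k = 3 works: Feb 7→Espinoza, Feb 8→Jensen, Feb 9→Jensen+Espinoza, Feb 10→Mbeki, Feb 11→Espinoza, Feb 12→Priya, Feb 13→Jensen, Feb 14→Priya, Feb 15→Singh+Mbeki, Feb 16→Priya+Singh.
Loads: Jensen 3, Priya 3, Singh 2, Espinoza 3, Mbeki 2, Beaumont 0 — all ≤ 3.

3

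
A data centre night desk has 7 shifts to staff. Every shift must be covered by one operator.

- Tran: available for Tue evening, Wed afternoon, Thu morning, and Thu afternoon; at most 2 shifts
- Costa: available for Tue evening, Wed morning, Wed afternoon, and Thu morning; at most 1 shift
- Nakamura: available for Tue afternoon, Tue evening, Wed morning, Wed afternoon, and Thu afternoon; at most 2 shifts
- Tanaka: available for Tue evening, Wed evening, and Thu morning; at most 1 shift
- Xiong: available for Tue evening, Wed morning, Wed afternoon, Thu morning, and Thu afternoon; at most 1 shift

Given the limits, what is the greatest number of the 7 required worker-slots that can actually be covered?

Total capacity across all operators is 2+1+2+1+1 = 7, and 7 slots are needed, so at most 7 can be filled.
An assignment achieving 7: Tue afternoon→Nakamura, Tue evening→Nakamura, Wed morning→Costa, Wed afternoon→Tran, Wed evening→Tanaka, Thu morning→Xiong, Thu afternoon→Tran.
Loads: Tran 2/2, Costa 1/1, Nakamura 2/2, Tanaka 1/1, Xiong 1/1.

7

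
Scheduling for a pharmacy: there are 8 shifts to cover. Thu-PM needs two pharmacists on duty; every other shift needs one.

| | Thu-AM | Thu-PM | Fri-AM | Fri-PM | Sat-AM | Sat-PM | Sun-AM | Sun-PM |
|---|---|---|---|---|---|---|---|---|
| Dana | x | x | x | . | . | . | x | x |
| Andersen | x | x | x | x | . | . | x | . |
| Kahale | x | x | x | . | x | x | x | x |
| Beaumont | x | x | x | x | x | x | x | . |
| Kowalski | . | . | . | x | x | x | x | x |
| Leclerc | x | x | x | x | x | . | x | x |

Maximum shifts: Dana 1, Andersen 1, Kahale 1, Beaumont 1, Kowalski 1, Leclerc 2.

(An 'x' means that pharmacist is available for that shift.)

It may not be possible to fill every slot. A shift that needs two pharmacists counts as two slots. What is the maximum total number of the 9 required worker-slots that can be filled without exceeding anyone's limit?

7

Total capacity across all pharmacists is 1+1+1+1+1+2 = 7, and 9 slots are needed, so at most 7 can be filled.
An assignment achieving 7: Thu-AM→Leclerc, Thu-PM→Leclerc, Fri-PM→Andersen, Sat-AM→Beaumont, Sat-PM→Kahale, Sun-AM→Kowalski, Sun-PM→Dana.
Loads: Dana 1/1, Andersen 1/1, Kahale 1/1, Beaumont 1/1, Kowalski 1/1, Leclerc 2/2.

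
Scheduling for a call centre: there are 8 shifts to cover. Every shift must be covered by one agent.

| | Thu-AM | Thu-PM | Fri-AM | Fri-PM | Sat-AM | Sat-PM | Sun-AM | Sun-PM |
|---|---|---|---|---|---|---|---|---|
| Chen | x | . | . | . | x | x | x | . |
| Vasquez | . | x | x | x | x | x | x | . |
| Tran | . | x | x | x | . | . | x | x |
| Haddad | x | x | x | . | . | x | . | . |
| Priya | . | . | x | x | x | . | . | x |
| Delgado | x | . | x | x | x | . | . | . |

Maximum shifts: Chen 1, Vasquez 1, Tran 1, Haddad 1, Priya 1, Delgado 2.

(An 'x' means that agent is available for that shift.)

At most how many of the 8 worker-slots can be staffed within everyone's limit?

7

Total capacity across all agents is 1+1+1+1+1+2 = 7, and 8 slots are needed, so at most 7 can be filled.
An assignment achieving 7: Thu-AM→Chen, Thu-PM→Vasquez, Fri-AM→Delgado, Fri-PM→Priya, Sat-AM→Delgado, Sat-PM→Haddad, Sun-PM→Tran.
Loads: Chen 1/1, Vasquez 1/1, Tran 1/1, Haddad 1/1, Priya 1/1, Delgado 2/2.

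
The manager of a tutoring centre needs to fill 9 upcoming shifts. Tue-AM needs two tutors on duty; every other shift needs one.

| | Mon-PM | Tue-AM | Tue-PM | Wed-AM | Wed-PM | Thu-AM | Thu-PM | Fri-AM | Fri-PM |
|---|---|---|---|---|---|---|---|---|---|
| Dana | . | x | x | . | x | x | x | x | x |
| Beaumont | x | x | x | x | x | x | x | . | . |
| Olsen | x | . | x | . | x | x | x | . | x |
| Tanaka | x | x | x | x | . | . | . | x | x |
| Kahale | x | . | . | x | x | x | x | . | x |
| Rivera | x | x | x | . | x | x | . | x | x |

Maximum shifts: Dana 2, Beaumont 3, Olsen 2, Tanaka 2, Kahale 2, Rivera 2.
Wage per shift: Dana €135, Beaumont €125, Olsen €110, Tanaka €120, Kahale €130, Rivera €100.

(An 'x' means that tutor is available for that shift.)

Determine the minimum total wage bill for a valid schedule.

Picking the cheapest available tutor for each shift independently would cost €1050, but that ignores the shift limits.
An optimal schedule: Mon-PM→Rivera, Tue-AM→Tanaka+Beaumont, Tue-PM→Olsen, Wed-AM→Tanaka, Wed-PM→Beaumont, Thu-AM→Beaumont, Thu-PM→Olsen, Fri-AM→Rivera, Fri-PM→Kahale.
Total: 100 + 120 + 125 + 110 + 120 + 125 + 125 + 110 + 100 + 130 = €1165.

€1165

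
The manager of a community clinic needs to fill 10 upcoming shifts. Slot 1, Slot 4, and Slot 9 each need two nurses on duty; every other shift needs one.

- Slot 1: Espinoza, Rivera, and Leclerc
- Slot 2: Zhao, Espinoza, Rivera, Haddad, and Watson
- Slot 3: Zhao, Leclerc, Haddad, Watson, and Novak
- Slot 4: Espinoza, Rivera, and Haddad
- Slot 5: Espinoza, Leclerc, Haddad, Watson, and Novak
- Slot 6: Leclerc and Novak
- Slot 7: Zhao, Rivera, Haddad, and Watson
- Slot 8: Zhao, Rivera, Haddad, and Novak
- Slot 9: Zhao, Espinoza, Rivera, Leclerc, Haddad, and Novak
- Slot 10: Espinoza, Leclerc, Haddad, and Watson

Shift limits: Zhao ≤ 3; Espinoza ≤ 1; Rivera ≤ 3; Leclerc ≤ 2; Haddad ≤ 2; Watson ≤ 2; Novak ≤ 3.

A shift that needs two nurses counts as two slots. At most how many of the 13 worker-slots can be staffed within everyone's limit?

13

Total capacity across all nurses is 3+1+3+2+2+2+3 = 16, and 13 slots are needed, so at most 13 can be filled.
An assignment achieving 13: Slot 1→Espinoza+Rivera, Slot 2→Zhao, Slot 3→Haddad, Slot 4→Rivera+Haddad, Slot 5→Watson, Slot 6→Leclerc, Slot 7→Zhao, Slot 8→Zhao, Slot 9→Rivera+Novak, Slot 10→Leclerc.
Loads: Zhao 3/3, Espinoza 1/1, Rivera 3/3, Leclerc 2/2, Haddad 2/2, Watson 1/2, Novak 1/3.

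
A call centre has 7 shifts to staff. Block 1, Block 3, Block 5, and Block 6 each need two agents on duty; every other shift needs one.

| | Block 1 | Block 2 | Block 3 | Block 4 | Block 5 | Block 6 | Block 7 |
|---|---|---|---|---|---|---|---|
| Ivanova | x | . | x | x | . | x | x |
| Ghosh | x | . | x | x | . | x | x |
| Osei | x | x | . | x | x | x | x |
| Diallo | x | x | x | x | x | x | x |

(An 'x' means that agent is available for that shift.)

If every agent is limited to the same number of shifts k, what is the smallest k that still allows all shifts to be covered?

3

With 4 agents and 11 worker-slots to fill, someone must work at least ⌈11/4⌉ = 3 shifts, so k ≥ 3.
k = 3 works: Block 1→Ghosh+Osei, Block 2→Osei, Block 3→Ivanova+Ghosh, Block 4→Ivanova, Block 5→Osei+Diallo, Block 6→Ghosh+Diallo, Block 7→Ivanova.
Loads: Ivanova 3, Ghosh 3, Osei 3, Diallo 2 — all ≤ 3.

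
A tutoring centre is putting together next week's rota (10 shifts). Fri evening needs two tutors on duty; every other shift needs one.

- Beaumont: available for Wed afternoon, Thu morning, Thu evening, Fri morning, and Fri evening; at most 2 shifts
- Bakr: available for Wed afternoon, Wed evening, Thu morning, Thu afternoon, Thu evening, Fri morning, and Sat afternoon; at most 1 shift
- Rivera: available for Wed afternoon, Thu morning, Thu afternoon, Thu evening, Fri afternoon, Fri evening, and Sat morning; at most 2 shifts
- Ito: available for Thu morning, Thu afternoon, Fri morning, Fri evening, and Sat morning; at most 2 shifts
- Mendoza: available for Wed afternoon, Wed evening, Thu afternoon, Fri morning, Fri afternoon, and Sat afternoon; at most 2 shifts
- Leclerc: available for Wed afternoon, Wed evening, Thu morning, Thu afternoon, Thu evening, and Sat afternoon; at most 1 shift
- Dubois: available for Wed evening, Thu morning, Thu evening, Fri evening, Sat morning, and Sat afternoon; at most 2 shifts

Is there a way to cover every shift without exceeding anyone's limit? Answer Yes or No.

One valid schedule: Wed afternoon→Beaumont, Wed evening→Bakr, Thu morning→Dubois, Thu afternoon→Ito, Thu evening→Leclerc, Fri morning→Beaumont, Fri afternoon→Rivera, Fri evening→Ito+Dubois, Sat morning→Rivera, Sat afternoon→Mendoza.
Loads: Beaumont 2/2, Bakr 1/1, Rivera 2/2, Ito 2/2, Mendoza 1/2, Leclerc 1/1, Dubois 2/2 — all within limits.

Yes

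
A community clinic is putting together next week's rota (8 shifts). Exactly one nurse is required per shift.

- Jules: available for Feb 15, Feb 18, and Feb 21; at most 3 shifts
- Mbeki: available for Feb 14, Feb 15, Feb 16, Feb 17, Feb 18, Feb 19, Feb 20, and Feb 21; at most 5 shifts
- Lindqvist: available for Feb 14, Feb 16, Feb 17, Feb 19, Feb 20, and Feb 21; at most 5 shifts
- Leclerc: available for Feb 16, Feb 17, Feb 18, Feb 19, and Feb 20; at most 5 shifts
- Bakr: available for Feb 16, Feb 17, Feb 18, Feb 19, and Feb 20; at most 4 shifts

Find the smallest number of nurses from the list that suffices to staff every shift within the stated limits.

2

8 slots to fill and no one can take more than 5, so at least ⌈8/5⌉ = 2 nurses are needed.
Jules and Mbeki alone can cover everything: Feb 14→Mbeki, Feb 15→Jules, Feb 16→Mbeki, Feb 17→Mbeki, Feb 18→Jules, Feb 19→Mbeki, Feb 20→Mbeki, Feb 21→Jules.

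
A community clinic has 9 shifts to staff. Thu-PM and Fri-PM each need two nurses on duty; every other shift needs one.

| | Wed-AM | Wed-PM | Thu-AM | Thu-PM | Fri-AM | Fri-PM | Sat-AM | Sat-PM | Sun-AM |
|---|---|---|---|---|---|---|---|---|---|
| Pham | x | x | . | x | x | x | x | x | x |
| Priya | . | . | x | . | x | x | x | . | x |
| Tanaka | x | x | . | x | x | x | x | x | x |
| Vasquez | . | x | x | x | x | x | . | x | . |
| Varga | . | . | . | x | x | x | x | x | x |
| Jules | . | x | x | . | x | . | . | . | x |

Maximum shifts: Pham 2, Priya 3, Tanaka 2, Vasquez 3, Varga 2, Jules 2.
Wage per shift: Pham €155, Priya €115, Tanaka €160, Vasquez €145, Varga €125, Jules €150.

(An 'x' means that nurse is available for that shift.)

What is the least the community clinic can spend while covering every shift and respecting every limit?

€1485

Picking the cheapest available nurse for each shift independently would cost €1395, but that ignores the shift limits.
An optimal schedule: Wed-AM→Pham, Wed-PM→Vasquez, Thu-AM→Priya, Thu-PM→Varga+Vasquez, Fri-AM→Jules, Fri-PM→Priya+Vasquez, Sat-AM→Priya, Sat-PM→Varga, Sun-AM→Jules.
Total: 155 + 145 + 115 + 125 + 145 + 150 + 115 + 145 + 115 + 125 + 150 = €1485.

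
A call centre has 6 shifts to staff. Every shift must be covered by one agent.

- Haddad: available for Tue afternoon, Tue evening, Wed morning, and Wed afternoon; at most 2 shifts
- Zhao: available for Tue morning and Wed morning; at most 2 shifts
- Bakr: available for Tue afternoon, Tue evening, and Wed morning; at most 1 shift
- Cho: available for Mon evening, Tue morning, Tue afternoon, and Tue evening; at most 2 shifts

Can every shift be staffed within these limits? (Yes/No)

Mon evening can only be covered by Cho, so that assignment is forced.
Wed afternoon can only be covered by Haddad, so that assignment is forced.
One valid schedule: Mon evening→Cho, Tue morning→Zhao, Tue afternoon→Haddad, Tue evening→Bakr, Wed morning→Zhao, Wed afternoon→Haddad.
Loads: Haddad 2/2, Zhao 2/2, Bakr 1/1, Cho 1/2 — all within limits.

Yes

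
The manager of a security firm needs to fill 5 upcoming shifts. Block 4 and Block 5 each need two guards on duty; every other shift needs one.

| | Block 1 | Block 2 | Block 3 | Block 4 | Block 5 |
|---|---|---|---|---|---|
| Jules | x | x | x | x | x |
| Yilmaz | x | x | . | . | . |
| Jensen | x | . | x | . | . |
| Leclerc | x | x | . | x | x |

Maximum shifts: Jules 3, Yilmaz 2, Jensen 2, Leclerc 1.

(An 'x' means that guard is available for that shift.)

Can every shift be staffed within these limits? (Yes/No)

Total capacity is 8 and 7 slots are needed, so capacity alone doesn't rule it out.
Shifts {Block 4, Block 5} need 4 worker-slots in total, but the guards available for any of those shifts (Jules and Leclerc) can supply at most 3 among them. So no valid schedule exists.

No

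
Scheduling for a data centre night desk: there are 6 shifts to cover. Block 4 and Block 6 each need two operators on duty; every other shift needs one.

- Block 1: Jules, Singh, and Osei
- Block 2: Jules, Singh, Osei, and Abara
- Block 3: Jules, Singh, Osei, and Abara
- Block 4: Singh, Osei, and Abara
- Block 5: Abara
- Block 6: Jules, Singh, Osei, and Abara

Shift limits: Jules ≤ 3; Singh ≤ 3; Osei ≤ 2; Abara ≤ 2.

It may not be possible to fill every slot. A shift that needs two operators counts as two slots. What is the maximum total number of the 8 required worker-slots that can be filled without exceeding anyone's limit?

8

Total capacity across all operators is 3+3+2+2 = 10, and 8 slots are needed, so at most 8 can be filled.
An assignment achieving 8: Block 1→Jules, Block 2→Jules, Block 3→Jules, Block 4→Singh+Osei, Block 5→Abara, Block 6→Singh+Osei.
Loads: Jules 3/3, Singh 2/3, Osei 2/2, Abara 1/2.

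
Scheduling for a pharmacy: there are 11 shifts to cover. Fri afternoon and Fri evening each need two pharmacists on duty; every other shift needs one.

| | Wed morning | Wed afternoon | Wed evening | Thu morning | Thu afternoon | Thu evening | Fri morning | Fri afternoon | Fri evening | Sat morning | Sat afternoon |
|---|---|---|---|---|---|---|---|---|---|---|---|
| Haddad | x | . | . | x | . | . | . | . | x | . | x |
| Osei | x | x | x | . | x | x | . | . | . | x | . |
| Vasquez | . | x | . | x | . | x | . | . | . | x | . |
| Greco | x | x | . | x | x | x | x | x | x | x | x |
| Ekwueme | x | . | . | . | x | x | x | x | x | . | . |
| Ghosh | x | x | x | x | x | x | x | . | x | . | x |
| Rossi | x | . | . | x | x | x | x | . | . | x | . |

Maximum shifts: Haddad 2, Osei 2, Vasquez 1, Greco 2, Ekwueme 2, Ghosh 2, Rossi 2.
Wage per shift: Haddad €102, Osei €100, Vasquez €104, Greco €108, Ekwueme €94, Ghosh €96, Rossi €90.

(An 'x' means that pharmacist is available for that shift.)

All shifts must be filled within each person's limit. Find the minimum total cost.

Fri afternoon can only be covered by Greco and Ekwueme, so that assignment is forced.
Picking the cheapest available pharmacist for each shift independently would cost €1220, but that ignores the shift limits.
An optimal schedule: Wed morning→Rossi, Wed afternoon→Osei, Wed evening→Osei, Thu morning→Haddad, Thu afternoon→Ghosh, Thu evening→Rossi, Fri morning→Greco, Fri afternoon→Greco+Ekwueme, Fri evening→Ekwueme+Ghosh, Sat morning→Vasquez, Sat afternoon→Haddad.
Total: 90 + 100 + 100 + 102 + 96 + 90 + 108 + 108 + 94 + 94 + 96 + 104 + 102 = €1284.

€1284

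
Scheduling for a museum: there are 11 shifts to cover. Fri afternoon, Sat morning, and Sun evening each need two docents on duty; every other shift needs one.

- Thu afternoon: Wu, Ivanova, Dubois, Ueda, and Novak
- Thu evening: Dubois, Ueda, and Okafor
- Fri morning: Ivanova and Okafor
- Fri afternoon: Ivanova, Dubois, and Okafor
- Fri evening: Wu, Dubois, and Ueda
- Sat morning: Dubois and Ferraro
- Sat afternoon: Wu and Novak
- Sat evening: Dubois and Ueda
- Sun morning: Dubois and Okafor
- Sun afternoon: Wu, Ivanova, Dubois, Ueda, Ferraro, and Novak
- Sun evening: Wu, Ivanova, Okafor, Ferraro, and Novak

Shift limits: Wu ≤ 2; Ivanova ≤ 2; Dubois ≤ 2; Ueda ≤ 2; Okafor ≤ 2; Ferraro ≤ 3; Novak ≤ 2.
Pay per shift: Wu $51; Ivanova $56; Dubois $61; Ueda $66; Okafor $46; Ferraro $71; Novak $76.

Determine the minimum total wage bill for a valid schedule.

Sat morning can only be covered by Dubois and Ferraro, so that assignment is forced.
Picking the cheapest available docent for each shift independently would cost $734, but that ignores the shift limits.
An optimal schedule: Thu afternoon→Ueda, Thu evening→Ueda, Fri morning→Ivanova, Fri afternoon→Ivanova+Okafor, Fri evening→Wu, Sat morning→Dubois+Ferraro, Sat afternoon→Wu, Sat evening→Dubois, Sun morning→Okafor, Sun afternoon→Ferraro, Sun evening→Ferraro+Novak.
Total: 66 + 66 + 56 + 56 + 46 + 51 + 61 + 71 + 51 + 61 + 46 + 71 + 71 + 76 = $849.

$849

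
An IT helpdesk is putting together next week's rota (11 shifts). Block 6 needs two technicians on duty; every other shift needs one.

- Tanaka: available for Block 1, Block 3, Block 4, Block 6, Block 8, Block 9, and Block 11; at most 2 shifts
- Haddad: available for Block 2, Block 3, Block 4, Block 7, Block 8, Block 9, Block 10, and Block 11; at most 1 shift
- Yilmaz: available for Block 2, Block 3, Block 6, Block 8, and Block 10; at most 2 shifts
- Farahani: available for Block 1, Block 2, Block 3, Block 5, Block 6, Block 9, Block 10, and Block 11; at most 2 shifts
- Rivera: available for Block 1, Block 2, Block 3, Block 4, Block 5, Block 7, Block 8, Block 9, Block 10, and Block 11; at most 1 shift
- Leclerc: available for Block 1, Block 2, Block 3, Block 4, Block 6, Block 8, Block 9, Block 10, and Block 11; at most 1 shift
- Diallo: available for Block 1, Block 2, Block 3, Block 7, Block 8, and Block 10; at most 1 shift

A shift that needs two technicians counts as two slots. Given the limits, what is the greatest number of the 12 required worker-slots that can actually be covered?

10

Total capacity across all technicians is 2+1+2+2+1+1+1 = 10, and 12 slots are needed, so at most 10 can be filled.
An assignment achieving 10: Block 1→Farahani, Block 2→Yilmaz, Block 4→Tanaka, Block 5→Farahani, Block 6→Tanaka+Yilmaz, Block 7→Haddad, Block 8→Diallo, Block 9→Rivera, Block 11→Leclerc.
Loads: Tanaka 2/2, Haddad 1/1, Yilmaz 2/2, Farahani 2/2, Rivera 1/1, Leclerc 1/1, Diallo 1/1.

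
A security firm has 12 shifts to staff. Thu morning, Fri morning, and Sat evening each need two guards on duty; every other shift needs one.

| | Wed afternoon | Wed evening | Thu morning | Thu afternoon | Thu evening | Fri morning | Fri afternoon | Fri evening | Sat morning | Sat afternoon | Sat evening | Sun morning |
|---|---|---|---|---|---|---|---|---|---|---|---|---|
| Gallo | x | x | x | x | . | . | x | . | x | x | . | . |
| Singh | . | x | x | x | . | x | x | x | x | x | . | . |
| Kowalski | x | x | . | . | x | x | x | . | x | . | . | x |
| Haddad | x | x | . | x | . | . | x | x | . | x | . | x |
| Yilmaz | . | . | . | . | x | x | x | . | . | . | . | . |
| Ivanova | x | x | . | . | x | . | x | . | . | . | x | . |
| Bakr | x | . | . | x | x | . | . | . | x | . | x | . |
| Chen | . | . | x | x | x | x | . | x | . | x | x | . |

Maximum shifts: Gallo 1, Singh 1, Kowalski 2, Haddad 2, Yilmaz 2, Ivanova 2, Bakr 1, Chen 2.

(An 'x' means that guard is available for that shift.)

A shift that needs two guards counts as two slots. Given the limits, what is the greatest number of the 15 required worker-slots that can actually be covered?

13

Total capacity across all guards is 1+1+2+2+2+2+1+2 = 13, and 15 slots are needed, so at most 13 can be filled.
An assignment achieving 13: Wed afternoon→Ivanova, Thu morning→Gallo+Singh, Thu afternoon→Chen, Thu evening→Chen, Fri morning→Kowalski+Yilmaz, Fri afternoon→Yilmaz, Fri evening→Haddad, Sat afternoon→Haddad, Sat evening→Ivanova+Bakr, Sun morning→Kowalski.
Loads: Gallo 1/1, Singh 1/1, Kowalski 2/2, Haddad 2/2, Yilmaz 2/2, Ivanova 2/2, Bakr 1/1, Chen 2/2.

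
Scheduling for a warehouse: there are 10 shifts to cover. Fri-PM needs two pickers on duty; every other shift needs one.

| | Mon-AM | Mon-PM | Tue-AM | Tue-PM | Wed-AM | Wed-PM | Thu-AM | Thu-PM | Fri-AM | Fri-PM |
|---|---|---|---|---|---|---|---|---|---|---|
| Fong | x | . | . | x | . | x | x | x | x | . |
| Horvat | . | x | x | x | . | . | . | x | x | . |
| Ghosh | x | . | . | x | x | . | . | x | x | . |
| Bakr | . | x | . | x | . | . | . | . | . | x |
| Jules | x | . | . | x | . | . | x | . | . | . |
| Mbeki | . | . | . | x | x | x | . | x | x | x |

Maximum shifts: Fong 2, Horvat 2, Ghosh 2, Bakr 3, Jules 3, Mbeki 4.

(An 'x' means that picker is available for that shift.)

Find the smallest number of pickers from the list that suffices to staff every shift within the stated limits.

4

11 slots to fill and no one can take more than 4, so at least ⌈11/4⌉ = 3 pickers are needed.
Any 3 pickers together have capacity at most 4+3+3 = 10 < 11 slots, so 3 can never suffice.
Fong, Horvat, Bakr, and Mbeki alone can cover everything: Mon-AM→Fong, Mon-PM→Bakr, Tue-AM→Horvat, Tue-PM→Bakr, Wed-AM→Mbeki, Wed-PM→Mbeki, Thu-AM→Fong, Thu-PM→Horvat, Fri-AM→Mbeki, Fri-PM→Bakr+Mbeki.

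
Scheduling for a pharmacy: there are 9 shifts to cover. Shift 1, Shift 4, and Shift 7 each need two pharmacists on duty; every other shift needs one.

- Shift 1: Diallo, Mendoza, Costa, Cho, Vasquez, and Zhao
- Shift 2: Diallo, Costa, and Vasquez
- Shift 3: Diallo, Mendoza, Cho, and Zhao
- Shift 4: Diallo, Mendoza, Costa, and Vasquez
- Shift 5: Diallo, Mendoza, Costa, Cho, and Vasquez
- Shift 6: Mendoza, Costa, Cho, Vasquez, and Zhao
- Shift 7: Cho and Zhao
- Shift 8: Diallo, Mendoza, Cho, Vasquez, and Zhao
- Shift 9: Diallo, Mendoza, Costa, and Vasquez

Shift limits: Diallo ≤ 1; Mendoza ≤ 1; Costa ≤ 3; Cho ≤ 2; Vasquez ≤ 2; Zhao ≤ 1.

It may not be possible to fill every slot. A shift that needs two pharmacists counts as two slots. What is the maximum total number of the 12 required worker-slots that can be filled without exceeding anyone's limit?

Total capacity across all pharmacists is 1+1+3+2+2+1 = 10, and 12 slots are needed, so at most 10 can be filled.
An assignment achieving 10: Shift 2→Diallo, Shift 3→Mendoza, Shift 4→Costa+Vasquez, Shift 5→Costa, Shift 6→Cho, Shift 7→Cho+Zhao, Shift 8→Vasquez, Shift 9→Costa.
Loads: Diallo 1/1, Mendoza 1/1, Costa 3/3, Cho 2/2, Vasquez 2/2, Zhao 1/1.

10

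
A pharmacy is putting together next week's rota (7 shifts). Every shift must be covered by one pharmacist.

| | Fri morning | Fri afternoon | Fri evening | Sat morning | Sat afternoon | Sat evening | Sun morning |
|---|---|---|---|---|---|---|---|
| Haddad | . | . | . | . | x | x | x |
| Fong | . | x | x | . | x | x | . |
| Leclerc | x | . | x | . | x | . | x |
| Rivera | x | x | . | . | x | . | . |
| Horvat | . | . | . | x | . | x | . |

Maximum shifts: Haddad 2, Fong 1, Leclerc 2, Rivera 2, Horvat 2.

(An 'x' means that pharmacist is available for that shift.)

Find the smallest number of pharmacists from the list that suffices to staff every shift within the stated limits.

7 slots to fill and no one can take more than 2, so at least ⌈7/2⌉ = 4 pharmacists are needed.
Haddad, Fong, Leclerc, and Horvat alone can cover everything: Fri morning→Leclerc, Fri afternoon→Fong, Fri evening→Leclerc, Sat morning→Horvat, Sat afternoon→Haddad, Sat evening→Horvat, Sun morning→Haddad.

4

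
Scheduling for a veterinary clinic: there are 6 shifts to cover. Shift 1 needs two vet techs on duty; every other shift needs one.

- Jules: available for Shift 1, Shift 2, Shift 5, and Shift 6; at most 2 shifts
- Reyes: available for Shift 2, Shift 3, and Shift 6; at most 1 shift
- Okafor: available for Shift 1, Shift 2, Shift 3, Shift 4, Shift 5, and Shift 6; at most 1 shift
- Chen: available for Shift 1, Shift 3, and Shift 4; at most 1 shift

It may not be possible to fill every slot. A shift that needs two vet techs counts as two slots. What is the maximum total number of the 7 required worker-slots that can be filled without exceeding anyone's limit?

5

Total capacity across all vet techs is 2+1+1+1 = 5, and 7 slots are needed, so at most 5 can be filled.
An assignment achieving 5: Shift 1→Jules+Chen, Shift 2→Reyes, Shift 4→Okafor, Shift 5→Jules.
Loads: Jules 2/2, Reyes 1/1, Okafor 1/1, Chen 1/1.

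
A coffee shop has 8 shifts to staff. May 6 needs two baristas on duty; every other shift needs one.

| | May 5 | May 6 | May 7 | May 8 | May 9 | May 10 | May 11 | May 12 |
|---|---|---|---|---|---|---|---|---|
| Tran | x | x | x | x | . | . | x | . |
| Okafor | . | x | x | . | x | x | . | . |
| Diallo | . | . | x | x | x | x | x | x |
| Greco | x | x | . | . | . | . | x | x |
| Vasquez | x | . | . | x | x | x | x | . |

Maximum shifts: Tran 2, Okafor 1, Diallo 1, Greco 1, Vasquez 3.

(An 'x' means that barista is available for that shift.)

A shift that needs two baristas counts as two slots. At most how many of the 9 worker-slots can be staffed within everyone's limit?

8

Total capacity across all baristas is 2+1+1+1+3 = 8, and 9 slots are needed, so at most 8 can be filled.
An assignment achieving 8: May 5→Tran, May 6→Tran+Okafor, May 8→Vasquez, May 9→Vasquez, May 10→Vasquez, May 11→Greco, May 12→Diallo.
Loads: Tran 2/2, Okafor 1/1, Diallo 1/1, Greco 1/1, Vasquez 3/3.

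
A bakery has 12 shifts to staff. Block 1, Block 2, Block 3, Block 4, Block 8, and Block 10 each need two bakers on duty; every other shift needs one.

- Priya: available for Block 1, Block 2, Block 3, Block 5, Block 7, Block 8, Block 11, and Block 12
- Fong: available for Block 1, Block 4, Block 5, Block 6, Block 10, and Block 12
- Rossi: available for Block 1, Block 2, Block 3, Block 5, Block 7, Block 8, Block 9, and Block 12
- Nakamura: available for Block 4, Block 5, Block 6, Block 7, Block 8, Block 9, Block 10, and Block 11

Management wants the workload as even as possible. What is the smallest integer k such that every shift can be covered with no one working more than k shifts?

5

With 4 bakers and 18 worker-slots to fill, someone must work at least ⌈18/4⌉ = 5 shifts, so k ≥ 5.
k = 5 works: Block 1→Priya+Fong, Block 2→Priya+Rossi, Block 3→Priya+Rossi, Block 4→Fong+Nakamura, Block 5→Rossi, Block 6→Fong, Block 7→Priya, Block 8→Rossi+Nakamura, Block 9→Rossi, Block 10→Fong+Nakamura, Block 11→Priya, Block 12→Fong.
Loads: Priya 5, Fong 5, Rossi 5, Nakamura 3 — all ≤ 5.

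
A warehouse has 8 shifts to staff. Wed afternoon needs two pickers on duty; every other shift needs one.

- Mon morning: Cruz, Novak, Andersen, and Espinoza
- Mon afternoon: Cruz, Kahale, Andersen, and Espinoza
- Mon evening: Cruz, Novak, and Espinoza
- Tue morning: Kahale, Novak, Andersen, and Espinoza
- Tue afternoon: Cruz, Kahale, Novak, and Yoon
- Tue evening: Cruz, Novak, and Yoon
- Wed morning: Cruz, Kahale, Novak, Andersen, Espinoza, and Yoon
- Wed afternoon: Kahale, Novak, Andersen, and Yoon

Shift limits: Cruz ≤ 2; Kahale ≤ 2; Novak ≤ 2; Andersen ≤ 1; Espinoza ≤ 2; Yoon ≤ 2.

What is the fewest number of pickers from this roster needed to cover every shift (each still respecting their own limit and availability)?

9 slots to fill and no one can take more than 2, so at least ⌈9/2⌉ = 5 pickers are needed.
Cruz, Kahale, Novak, Andersen, and Espinoza alone can cover everything: Mon morning→Novak, Mon afternoon→Andersen, Mon evening→Cruz, Tue morning→Espinoza, Tue afternoon→Kahale, Tue evening→Cruz, Wed morning→Espinoza, Wed afternoon→Kahale+Novak.

5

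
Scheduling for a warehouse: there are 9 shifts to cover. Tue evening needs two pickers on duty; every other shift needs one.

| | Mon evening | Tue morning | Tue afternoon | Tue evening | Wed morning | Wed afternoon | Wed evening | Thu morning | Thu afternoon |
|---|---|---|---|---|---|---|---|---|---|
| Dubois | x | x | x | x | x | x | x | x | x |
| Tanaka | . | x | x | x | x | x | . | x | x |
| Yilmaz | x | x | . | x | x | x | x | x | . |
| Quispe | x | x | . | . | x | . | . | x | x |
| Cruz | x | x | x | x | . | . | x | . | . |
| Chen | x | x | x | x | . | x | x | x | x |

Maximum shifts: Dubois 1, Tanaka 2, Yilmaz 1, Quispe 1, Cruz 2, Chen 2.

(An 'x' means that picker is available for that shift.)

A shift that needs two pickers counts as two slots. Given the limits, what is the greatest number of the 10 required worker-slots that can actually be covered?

9

Total capacity across all pickers is 1+2+1+1+2+2 = 9, and 10 slots are needed, so at most 9 can be filled.
An assignment achieving 9: Mon evening→Cruz, Tue afternoon→Dubois, Tue evening→Cruz+Chen, Wed morning→Tanaka, Wed afternoon→Tanaka, Wed evening→Yilmaz, Thu morning→Chen, Thu afternoon→Quispe.
Loads: Dubois 1/1, Tanaka 2/2, Yilmaz 1/1, Quispe 1/1, Cruz 2/2, Chen 2/2.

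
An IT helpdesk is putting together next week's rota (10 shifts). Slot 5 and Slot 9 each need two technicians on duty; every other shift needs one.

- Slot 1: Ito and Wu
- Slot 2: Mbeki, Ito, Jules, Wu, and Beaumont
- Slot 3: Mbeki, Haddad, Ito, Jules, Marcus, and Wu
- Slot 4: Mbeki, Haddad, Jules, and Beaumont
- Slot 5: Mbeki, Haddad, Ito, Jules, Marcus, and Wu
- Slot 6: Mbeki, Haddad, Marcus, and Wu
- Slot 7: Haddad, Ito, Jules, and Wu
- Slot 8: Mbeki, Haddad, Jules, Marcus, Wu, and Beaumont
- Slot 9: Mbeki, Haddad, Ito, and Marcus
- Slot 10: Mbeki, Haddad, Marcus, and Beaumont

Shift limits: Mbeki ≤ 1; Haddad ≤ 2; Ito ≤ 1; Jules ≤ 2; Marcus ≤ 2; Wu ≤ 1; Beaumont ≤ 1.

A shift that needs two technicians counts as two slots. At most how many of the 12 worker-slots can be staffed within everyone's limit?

10

Total capacity across all technicians is 1+2+1+2+2+1+1 = 10, and 12 slots are needed, so at most 10 can be filled.
An assignment achieving 10: Slot 1→Ito, Slot 2→Jules, Slot 3→Jules, Slot 4→Mbeki, Slot 5→Wu, Slot 6→Haddad, Slot 7→Haddad, Slot 8→Beaumont, Slot 9→Marcus, Slot 10→Marcus.
Loads: Mbeki 1/1, Haddad 2/2, Ito 1/1, Jules 2/2, Marcus 2/2, Wu 1/1, Beaumont 1/1.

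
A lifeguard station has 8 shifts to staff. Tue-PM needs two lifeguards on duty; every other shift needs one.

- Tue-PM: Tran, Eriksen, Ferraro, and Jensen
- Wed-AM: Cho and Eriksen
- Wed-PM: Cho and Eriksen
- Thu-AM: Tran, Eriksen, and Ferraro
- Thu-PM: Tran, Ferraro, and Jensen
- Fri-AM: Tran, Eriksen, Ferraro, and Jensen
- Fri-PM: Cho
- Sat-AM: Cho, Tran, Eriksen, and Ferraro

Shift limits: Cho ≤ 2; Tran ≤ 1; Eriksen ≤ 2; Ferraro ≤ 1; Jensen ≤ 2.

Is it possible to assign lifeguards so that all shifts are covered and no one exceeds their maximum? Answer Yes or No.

No

Total capacity is 2+1+2+1+2 = 8 but 9 worker-slots are needed — infeasible.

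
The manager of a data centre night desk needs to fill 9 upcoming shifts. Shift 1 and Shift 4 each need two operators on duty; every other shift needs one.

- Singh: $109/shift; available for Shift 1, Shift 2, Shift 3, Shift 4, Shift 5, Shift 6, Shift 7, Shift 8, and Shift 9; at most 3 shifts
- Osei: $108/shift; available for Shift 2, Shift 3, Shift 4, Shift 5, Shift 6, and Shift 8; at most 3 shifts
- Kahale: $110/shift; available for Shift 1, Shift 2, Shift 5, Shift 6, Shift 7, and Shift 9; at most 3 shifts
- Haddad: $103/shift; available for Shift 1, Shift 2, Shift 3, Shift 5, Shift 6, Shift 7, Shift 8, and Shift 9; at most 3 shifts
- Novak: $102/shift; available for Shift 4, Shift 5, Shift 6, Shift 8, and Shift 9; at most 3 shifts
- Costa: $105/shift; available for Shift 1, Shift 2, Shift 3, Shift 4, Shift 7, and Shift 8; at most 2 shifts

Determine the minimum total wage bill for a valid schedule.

Picking the cheapest available operator for each shift independently would cost $1132, but that ignores the shift limits.
An optimal schedule: Shift 1→Haddad+Costa, Shift 2→Costa, Shift 3→Haddad, Shift 4→Novak+Osei, Shift 5→Novak, Shift 6→Osei, Shift 7→Haddad, Shift 8→Osei, Shift 9→Novak.
Total: 103 + 105 + 105 + 103 + 102 + 108 + 102 + 108 + 103 + 108 + 102 = $1149.

$1149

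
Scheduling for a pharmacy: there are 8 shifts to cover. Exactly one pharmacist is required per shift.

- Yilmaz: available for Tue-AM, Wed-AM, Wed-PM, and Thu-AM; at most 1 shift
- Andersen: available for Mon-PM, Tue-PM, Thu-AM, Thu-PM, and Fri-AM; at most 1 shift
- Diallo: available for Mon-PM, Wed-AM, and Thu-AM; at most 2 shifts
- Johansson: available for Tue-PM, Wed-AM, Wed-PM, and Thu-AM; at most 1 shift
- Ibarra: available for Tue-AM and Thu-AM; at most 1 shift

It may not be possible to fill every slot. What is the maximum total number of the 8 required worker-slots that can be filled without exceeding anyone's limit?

6

Total capacity across all pharmacists is 1+1+2+1+1 = 6, and 8 slots are needed, so at most 6 can be filled.
An assignment achieving 6: Mon-PM→Diallo, Tue-AM→Yilmaz, Tue-PM→Johansson, Wed-AM→Diallo, Thu-AM→Ibarra, Thu-PM→Andersen.
Loads: Yilmaz 1/1, Andersen 1/1, Diallo 2/2, Johansson 1/1, Ibarra 1/1.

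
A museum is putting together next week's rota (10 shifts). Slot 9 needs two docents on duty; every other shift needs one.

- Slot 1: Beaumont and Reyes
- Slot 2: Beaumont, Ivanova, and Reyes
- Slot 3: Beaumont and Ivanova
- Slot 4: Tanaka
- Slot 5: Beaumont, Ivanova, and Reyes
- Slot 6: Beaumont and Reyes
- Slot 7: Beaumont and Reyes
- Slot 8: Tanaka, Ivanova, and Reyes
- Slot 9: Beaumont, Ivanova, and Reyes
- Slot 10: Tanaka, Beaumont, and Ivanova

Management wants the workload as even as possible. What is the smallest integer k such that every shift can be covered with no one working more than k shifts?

With 4 docents and 11 worker-slots to fill, someone must work at least ⌈11/4⌉ = 3 shifts, so k ≥ 3.
k = 3 works: Slot 1→Beaumont, Slot 2→Ivanova, Slot 3→Beaumont, Slot 4→Tanaka, Slot 5→Ivanova, Slot 6→Beaumont, Slot 7→Reyes, Slot 8→Tanaka, Slot 9→Ivanova+Reyes, Slot 10→Tanaka.
Loads: Tanaka 3, Beaumont 3, Ivanova 3, Reyes 2 — all ≤ 3.

3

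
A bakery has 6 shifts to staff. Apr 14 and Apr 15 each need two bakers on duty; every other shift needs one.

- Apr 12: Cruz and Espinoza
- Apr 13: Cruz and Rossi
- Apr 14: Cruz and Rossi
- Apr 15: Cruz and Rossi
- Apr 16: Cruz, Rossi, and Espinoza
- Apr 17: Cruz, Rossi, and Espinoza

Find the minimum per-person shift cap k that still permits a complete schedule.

3

With 3 bakers and 8 worker-slots to fill, someone must work at least ⌈8/3⌉ = 3 shifts, so k ≥ 3.
k = 3 works: Apr 12→Cruz, Apr 13→Rossi, Apr 14→Cruz+Rossi, Apr 15→Cruz+Rossi, Apr 16→Espinoza, Apr 17→Espinoza.
Loads: Cruz 3, Rossi 3, Espinoza 2 — all ≤ 3.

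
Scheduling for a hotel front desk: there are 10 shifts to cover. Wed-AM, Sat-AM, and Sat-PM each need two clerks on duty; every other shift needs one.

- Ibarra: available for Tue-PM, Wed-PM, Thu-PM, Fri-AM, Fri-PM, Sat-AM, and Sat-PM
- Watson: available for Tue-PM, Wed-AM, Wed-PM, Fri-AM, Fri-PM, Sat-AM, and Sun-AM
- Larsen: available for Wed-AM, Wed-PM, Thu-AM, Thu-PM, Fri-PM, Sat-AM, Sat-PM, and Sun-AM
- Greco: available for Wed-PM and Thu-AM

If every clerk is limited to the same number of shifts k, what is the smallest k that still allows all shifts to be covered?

4

With 4 clerks and 13 worker-slots to fill, someone must work at least ⌈13/4⌉ = 4 shifts, so k ≥ 4.
k = 4 works: Tue-PM→Ibarra, Wed-AM→Watson+Larsen, Wed-PM→Greco, Thu-AM→Larsen, Thu-PM→Ibarra, Fri-AM→Ibarra, Fri-PM→Watson, Sat-AM→Watson+Larsen, Sat-PM→Ibarra+Larsen, Sun-AM→Watson.
Loads: Ibarra 4, Watson 4, Larsen 4, Greco 1 — all ≤ 4.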